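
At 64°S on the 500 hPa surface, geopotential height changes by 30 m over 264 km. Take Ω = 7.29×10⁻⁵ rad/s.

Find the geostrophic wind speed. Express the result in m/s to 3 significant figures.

Coriolis parameter at 64°S:
f = 2Ω sin φ = 2 × 7.29×10⁻⁵ × sin 64° = 1.31×10⁻⁴ s⁻¹
Height gradient: |∂Z/∂n| = 30 m / 264000 m = 1.14×10⁻⁴
On a pressure surface, geostrophic balance gives V_g = (g/f)|∂Z/∂n|:
V_g = 9.81 × 1.14×10⁻⁴ / 1.31×10⁻⁴ = 8.51 m/s

8.51 m/s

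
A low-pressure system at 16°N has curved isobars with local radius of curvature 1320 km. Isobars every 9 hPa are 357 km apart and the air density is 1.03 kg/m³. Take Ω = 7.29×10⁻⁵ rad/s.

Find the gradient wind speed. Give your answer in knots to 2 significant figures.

70 knots

Coriolis parameter at 16°N:
f = 2Ω sin φ = 2 × 7.29×10⁻⁵ × sin 16° = 4.02×10⁻⁵ s⁻¹
Pressure gradient: |∂P/∂n| = 900 Pa / 357000 m = 2.52×10⁻³ Pa/m
Geostrophic speed: V_g = |∂P/∂n|/(fρ) = 2.52×10⁻³/(4.02×10⁻⁵ × 1.03) = 60.9 m/s
Around a low, centrifugal force acts outward with Coriolis, so pressure-gradient force balances both:
(1/ρ)|∂P/∂n| = fV + V²/R  →  V² + fR·V − fR·V_g = 0
With fR = 4.02×10⁻⁵ × 1320×10³ m = 53.0 m/s:
V = [−fR + √((fR)² + 4 fR V_g)]/2 = [−53.0 + √(53.0² + 4×53.0×60.9)]/2 = 36.2 m/s
Subgeostrophic (V < V_g = 60.9 m/s), as expected around a low.
Converting: 36.2 m/s × 1.944 = 70 knots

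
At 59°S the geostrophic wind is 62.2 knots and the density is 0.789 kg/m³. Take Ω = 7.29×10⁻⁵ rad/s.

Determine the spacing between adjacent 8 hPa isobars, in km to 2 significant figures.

Coriolis parameter at 59°S:
f = 2Ω sin φ = 2 × 7.29×10⁻⁵ × sin 59° = 1.25×10⁻⁴ s⁻¹
Wind speed in SI: 62.2 knots = 32.0 m/s
Geostrophic balance rearranged: |∂P/∂n| = f ρ V_g
|∂P/∂n| = 1.25×10⁻⁴ × 0.789 × 32.0 = 3.16×10⁻³ Pa/m
Isobar spacing: Δn = ΔP/|∂P/∂n| = 800 Pa / 3.16×10⁻³ Pa/m = 253549 m ≈ 250 km

250 km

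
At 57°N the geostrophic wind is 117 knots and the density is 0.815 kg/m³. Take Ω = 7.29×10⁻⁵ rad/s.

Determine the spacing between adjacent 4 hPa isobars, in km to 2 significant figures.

Coriolis parameter at 57°N:
f = 2Ω sin φ = 2 × 7.29×10⁻⁵ × sin 57° = 1.22×10⁻⁴ s⁻¹
Wind speed in SI: 117 knots = 60.2 m/s
Geostrophic balance rearranged: |∂P/∂n| = f ρ V_g
|∂P/∂n| = 1.22×10⁻⁴ × 0.815 × 60.2 = 6.00×10⁻³ Pa/m
Isobar spacing: Δn = ΔP/|∂P/∂n| = 400 Pa / 6.00×10⁻³ Pa/m = 66685 m ≈ 67 km

67 km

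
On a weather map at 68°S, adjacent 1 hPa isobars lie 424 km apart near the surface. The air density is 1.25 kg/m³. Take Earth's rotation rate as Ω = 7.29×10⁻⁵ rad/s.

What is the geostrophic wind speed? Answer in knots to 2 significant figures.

Coriolis parameter at 68°S:
f = 2Ω sin φ = 2 × 7.29×10⁻⁵ × sin 68° = 1.35×10⁻⁴ s⁻¹
Pressure gradient: |∂P/∂n| = 100 Pa / 424000 m = 2.36×10⁻⁴ Pa/m
Geostrophic balance (pressure-gradient force = Coriolis force):
V_g = (1/(fρ)) |∂P/∂n| = 2.36×10⁻⁴ / (1.35×10⁻⁴ × 1.25) = 1.40 m/s
Converting: 1.40 m/s × 1.944 = 2.7 knots

2.7 knots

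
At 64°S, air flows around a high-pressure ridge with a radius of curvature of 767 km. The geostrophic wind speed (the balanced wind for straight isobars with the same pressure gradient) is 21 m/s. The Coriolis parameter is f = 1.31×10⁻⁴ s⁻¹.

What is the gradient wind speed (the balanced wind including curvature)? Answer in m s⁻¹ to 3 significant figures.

Around a high, pressure-gradient force acts outward with centrifugal, so Coriolis balances both:
fV = (1/ρ)|∂P/∂n| + V²/R  →  V² − fR·V + fR·V_g = 0
With fR = 1.31×10⁻⁴ × 767×10³ m = 100 m/s:
V = [fR − √((fR)² − 4 fR V_g)]/2 = [100 − √(100² − 4×100×21)]/2 = 29.9 m/s
Supergeostrophic (V > V_g = 21 m/s), as expected around a high.

29.9 m s⁻¹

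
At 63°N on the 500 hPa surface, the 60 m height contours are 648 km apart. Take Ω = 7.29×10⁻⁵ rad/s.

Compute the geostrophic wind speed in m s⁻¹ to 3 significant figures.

6.99 m s⁻¹

Coriolis parameter at 63°N:
f = 2Ω sin φ = 2 × 7.29×10⁻⁵ × sin 63° = 1.30×10⁻⁴ s⁻¹
Height gradient: |∂Z/∂n| = 60 m / 648000 m = 9.26×10⁻⁵
On a pressure surface, geostrophic balance gives V_g = (g/f)|∂Z/∂n|:
V_g = 9.81 × 9.26×10⁻⁵ / 1.30×10⁻⁴ = 6.99 m/s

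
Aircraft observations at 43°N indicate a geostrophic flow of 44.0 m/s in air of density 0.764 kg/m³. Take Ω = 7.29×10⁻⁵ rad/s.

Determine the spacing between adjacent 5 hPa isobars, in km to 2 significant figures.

Coriolis parameter at 43°N:
f = 2Ω sin φ = 2 × 7.29×10⁻⁵ × sin 43° = 9.94×10⁻⁵ s⁻¹
Geostrophic balance rearranged: |∂P/∂n| = f ρ V_g
|∂P/∂n| = 9.94×10⁻⁵ × 0.764 × 44.0 = 3.34×10⁻³ Pa/m
Isobar spacing: Δn = ΔP/|∂P/∂n| = 500 Pa / 3.34×10⁻³ Pa/m = 149583 m ≈ 150 km

150 km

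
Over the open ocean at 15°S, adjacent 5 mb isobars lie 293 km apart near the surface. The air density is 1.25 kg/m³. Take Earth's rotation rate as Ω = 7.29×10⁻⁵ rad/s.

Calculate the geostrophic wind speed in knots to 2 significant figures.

70 knots

Coriolis parameter at 15°S:
f = 2Ω sin φ = 2 × 7.29×10⁻⁵ × sin 15° = 3.77×10⁻⁵ s⁻¹
Pressure gradient: |∂P/∂n| = 500 Pa / 293000 m = 1.71×10⁻³ Pa/m
Geostrophic balance (pressure-gradient force = Coriolis force):
V_g = (1/(fρ)) |∂P/∂n| = 1.71×10⁻³ / (3.77×10⁻⁵ × 1.25) = 36.2 m/s
Converting: 36.2 m/s × 1.944 = 70 knots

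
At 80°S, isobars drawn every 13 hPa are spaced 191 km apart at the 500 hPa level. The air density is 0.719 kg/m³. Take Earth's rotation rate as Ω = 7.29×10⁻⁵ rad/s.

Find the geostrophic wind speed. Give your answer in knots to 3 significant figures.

128 knots

Coriolis parameter at 80°S:
f = 2Ω sin φ = 2 × 7.29×10⁻⁵ × sin 80° = 1.44×10⁻⁴ s⁻¹
Pressure gradient: |∂P/∂n| = 1300 Pa / 191000 m = 6.81×10⁻³ Pa/m
Geostrophic balance (pressure-gradient force = Coriolis force):
V_g = (1/(fρ)) |∂P/∂n| = 6.81×10⁻³ / (1.44×10⁻⁴ × 0.719) = 65.9 m/s
Converting: 65.9 m/s × 1.944 = 128 knots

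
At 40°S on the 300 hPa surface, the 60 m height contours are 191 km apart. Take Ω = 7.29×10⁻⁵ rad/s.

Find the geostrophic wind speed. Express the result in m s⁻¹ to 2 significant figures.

33 m s⁻¹

Coriolis parameter at 40°S:
f = 2Ω sin φ = 2 × 7.29×10⁻⁵ × sin 40° = 9.37×10⁻⁵ s⁻¹
Height gradient: |∂Z/∂n| = 60 m / 191000 m = 3.14×10⁻⁴
On a pressure surface, geostrophic balance gives V_g = (g/f)|∂Z/∂n|:
V_g = 9.81 × 3.14×10⁻⁴ / 9.37×10⁻⁵ = 32.9 m/s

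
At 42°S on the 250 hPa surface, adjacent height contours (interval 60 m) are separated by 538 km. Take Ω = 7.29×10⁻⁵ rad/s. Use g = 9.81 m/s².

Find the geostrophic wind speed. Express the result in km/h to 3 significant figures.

40.4 km/h

Coriolis parameter at 42°S:
f = 2Ω sin φ = 2 × 7.29×10⁻⁵ × sin 42° = 9.76×10⁻⁵ s⁻¹
Height gradient: |∂Z/∂n| = 60 m / 538000 m = 1.12×10⁻⁴
On a pressure surface, geostrophic balance gives V_g = (g/f)|∂Z/∂n|:
V_g = 9.81 × 1.12×10⁻⁴ / 9.76×10⁻⁵ = 11.2 m/s
Converting: 11.2 m/s × 3.6 = 40.4 km/h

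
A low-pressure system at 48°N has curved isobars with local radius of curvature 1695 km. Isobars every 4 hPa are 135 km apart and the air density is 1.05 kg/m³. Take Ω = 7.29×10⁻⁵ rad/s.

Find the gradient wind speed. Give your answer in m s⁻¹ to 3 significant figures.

23.1 m s⁻¹

Coriolis parameter at 48°N:
f = 2Ω sin φ = 2 × 7.29×10⁻⁵ × sin 48° = 1.08×10⁻⁴ s⁻¹
Pressure gradient: |∂P/∂n| = 400 Pa / 135000 m = 2.96×10⁻³ Pa/m
Geostrophic speed: V_g = |∂P/∂n|/(fρ) = 2.96×10⁻³/(1.08×10⁻⁴ × 1.05) = 26.0 m/s
Around a low, centrifugal force acts outward with Coriolis, so pressure-gradient force balances both:
(1/ρ)|∂P/∂n| = fV + V²/R  →  V² + fR·V − fR·V_g = 0
With fR = 1.08×10⁻⁴ × 1695×10³ m = 184 m/s:
V = [−fR + √((fR)² + 4 fR V_g)]/2 = [−184 + √(184² + 4×184×26)]/2 = 23.1 m/s
Subgeostrophic (V < V_g = 26 m/s), as expected around a low.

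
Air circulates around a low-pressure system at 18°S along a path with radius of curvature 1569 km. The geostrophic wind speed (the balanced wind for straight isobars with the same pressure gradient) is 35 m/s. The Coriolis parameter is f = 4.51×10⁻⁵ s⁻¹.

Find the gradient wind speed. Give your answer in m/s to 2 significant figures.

Around a low, centrifugal force acts outward with Coriolis, so pressure-gradient force balances both:
(1/ρ)|∂P/∂n| = fV + V²/R  →  V² + fR·V − fR·V_g = 0
With fR = 4.51×10⁻⁵ × 1569×10³ m = 70.8 m/s:
V = [−fR + √((fR)² + 4 fR V_g)]/2 = [−70.8 + √(70.8² + 4×70.8×35)]/2 = 25.7 m/s
Subgeostrophic (V < V_g = 35 m/s), as expected around a low.

26 m/s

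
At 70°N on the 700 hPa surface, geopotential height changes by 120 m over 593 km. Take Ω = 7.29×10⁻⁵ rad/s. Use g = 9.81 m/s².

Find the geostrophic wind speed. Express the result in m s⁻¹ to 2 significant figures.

14 m s⁻¹

Coriolis parameter at 70°N:
f = 2Ω sin φ = 2 × 7.29×10⁻⁵ × sin 70° = 1.37×10⁻⁴ s⁻¹
Height gradient: |∂Z/∂n| = 120 m / 593000 m = 2.02×10⁻⁴
On a pressure surface, geostrophic balance gives V_g = (g/f)|∂Z/∂n|:
V_g = 9.81 × 2.02×10⁻⁴ / 1.37×10⁻⁴ = 14.5 m/s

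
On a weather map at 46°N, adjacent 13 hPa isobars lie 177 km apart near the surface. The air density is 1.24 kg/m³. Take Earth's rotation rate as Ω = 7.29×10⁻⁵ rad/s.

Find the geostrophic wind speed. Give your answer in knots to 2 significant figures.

Coriolis parameter at 46°N:
f = 2Ω sin φ = 2 × 7.29×10⁻⁵ × sin 46° = 1.05×10⁻⁴ s⁻¹
Pressure gradient: |∂P/∂n| = 1300 Pa / 177000 m = 7.34×10⁻³ Pa/m
Geostrophic balance (pressure-gradient force = Coriolis force):
V_g = (1/(fρ)) |∂P/∂n| = 7.34×10⁻³ / (1.05×10⁻⁴ × 1.24) = 56.5 m/s
Converting: 56.5 m/s × 1.944 = 110 knots

110 knots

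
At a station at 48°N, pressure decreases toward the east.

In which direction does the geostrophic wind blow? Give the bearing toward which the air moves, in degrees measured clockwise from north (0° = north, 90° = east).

180°

The pressure-gradient force points toward the east (bearing 090°).
Geostrophic balance: in the Northern Hemisphere the Coriolis force deflects motion to the right, so the geostrophic wind blows 90° to the right of the pressure-gradient force (low pressure on the left).
Rotating 090° by 90° clockwise gives 180° — the wind blows toward the south.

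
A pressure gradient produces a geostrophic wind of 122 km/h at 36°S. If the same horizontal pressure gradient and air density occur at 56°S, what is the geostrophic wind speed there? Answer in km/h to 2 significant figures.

With the same pressure gradient and density, V_g ∝ 1/f ∝ 1/sin φ.
V₂ = V₁ · sin φ₁ / sin φ₂ = 122 × sin 36° / sin 56°
V₂ = 122 × 0.5878/0.8290 = 86 km/h

86 km/h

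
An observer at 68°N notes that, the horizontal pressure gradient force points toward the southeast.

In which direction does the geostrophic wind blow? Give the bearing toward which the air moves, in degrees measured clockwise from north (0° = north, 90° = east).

225°

The pressure-gradient force points toward the southeast (bearing 135°).
Geostrophic balance: in the Northern Hemisphere the Coriolis force deflects motion to the right, so the geostrophic wind blows 90° to the right of the pressure-gradient force (low pressure on the left).
Rotating 135° by 90° clockwise gives 225° — the wind blows toward the southwest.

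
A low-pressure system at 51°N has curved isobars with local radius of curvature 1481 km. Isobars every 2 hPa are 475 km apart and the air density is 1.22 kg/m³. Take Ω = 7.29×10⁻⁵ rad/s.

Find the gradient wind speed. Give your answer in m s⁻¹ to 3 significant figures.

2.99 m s⁻¹

Coriolis parameter at 51°N:
f = 2Ω sin φ = 2 × 7.29×10⁻⁵ × sin 51° = 1.13×10⁻⁴ s⁻¹
Pressure gradient: |∂P/∂n| = 200 Pa / 475000 m = 4.21×10⁻⁴ Pa/m
Geostrophic speed: V_g = |∂P/∂n|/(fρ) = 4.21×10⁻⁴/(1.13×10⁻⁴ × 1.22) = 3.05 m/s
Around a low, centrifugal force acts outward with Coriolis, so pressure-gradient force balances both:
(1/ρ)|∂P/∂n| = fV + V²/R  →  V² + fR·V − fR·V_g = 0
With fR = 1.13×10⁻⁴ × 1481×10³ m = 168 m/s:
V = [−fR + √((fR)² + 4 fR V_g)]/2 = [−168 + √(168² + 4×168×3.05)]/2 = 2.99 m/s
Subgeostrophic (V < V_g = 3.05 m/s), as expected around a low.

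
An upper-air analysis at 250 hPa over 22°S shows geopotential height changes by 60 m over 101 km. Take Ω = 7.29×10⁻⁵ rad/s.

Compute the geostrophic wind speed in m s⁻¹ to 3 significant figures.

107 m s⁻¹

Coriolis parameter at 22°S:
f = 2Ω sin φ = 2 × 7.29×10⁻⁵ × sin 22° = 5.46×10⁻⁵ s⁻¹
Height gradient: |∂Z/∂n| = 60 m / 101000 m = 5.94×10⁻⁴
On a pressure surface, geostrophic balance gives V_g = (g/f)|∂Z/∂n|:
V_g = 9.81 × 5.94×10⁻⁴ / 5.46×10⁻⁵ = 107 m/s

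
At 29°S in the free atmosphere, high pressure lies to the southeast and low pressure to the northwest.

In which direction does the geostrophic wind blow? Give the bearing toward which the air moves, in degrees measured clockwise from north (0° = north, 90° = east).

The pressure-gradient force points toward the northwest (bearing 315°).
Geostrophic balance: in the Southern Hemisphere the Coriolis force deflects motion to the left, so the geostrophic wind blows 90° to the left of the pressure-gradient force (low pressure on the right).
Rotating 315° by 90° counterclockwise gives 225° — the wind blows toward the southwest.

225°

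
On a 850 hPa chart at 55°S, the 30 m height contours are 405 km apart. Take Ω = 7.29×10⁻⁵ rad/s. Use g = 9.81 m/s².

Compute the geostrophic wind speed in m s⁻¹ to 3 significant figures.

Coriolis parameter at 55°S:
f = 2Ω sin φ = 2 × 7.29×10⁻⁵ × sin 55° = 1.19×10⁻⁴ s⁻¹
Height gradient: |∂Z/∂n| = 30 m / 405000 m = 7.41×10⁻⁵
On a pressure surface, geostrophic balance gives V_g = (g/f)|∂Z/∂n|:
V_g = 9.81 × 7.41×10⁻⁵ / 1.19×10⁻⁴ = 6.08 m/s

6.08 m s⁻¹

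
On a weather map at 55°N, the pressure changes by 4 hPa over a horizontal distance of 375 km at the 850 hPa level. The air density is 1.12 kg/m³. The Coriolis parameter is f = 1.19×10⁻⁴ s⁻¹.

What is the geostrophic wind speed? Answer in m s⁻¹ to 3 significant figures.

8.00 m s⁻¹

Pressure gradient: |∂P/∂n| = 400 Pa / 375000 m = 1.07×10⁻³ Pa/m
Geostrophic balance (pressure-gradient force = Coriolis force):
V_g = (1/(fρ)) |∂P/∂n| = 1.07×10⁻³ / (1.19×10⁻⁴ × 1.12) = 8.00 m/s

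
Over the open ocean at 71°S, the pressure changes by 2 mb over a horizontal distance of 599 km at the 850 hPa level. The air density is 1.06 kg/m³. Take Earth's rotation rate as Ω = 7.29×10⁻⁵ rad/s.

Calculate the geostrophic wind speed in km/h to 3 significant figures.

8.23 km/h

Coriolis parameter at 71°S:
f = 2Ω sin φ = 2 × 7.29×10⁻⁵ × sin 71° = 1.38×10⁻⁴ s⁻¹
Pressure gradient: |∂P/∂n| = 200 Pa / 599000 m = 3.34×10⁻⁴ Pa/m
Geostrophic balance (pressure-gradient force = Coriolis force):
V_g = (1/(fρ)) |∂P/∂n| = 3.34×10⁻⁴ / (1.38×10⁻⁴ × 1.06) = 2.28 m/s
Converting: 2.28 m/s × 3.6 = 8.23 km/h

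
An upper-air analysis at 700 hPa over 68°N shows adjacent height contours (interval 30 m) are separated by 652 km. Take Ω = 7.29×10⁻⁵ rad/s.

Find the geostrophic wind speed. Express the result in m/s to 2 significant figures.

Coriolis parameter at 68°N:
f = 2Ω sin φ = 2 × 7.29×10⁻⁵ × sin 68° = 1.35×10⁻⁴ s⁻¹
Height gradient: |∂Z/∂n| = 30 m / 652000 m = 4.60×10⁻⁵
On a pressure surface, geostrophic balance gives V_g = (g/f)|∂Z/∂n|:
V_g = 9.81 × 4.60×10⁻⁵ / 1.35×10⁻⁴ = 3.34 m/s

3.3 m/s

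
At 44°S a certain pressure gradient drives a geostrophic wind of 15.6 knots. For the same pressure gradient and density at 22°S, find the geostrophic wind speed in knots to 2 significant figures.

With the same pressure gradient and density, V_g ∝ 1/f ∝ 1/sin φ.
V₂ = V₁ · sin φ₁ / sin φ₂ = 15.6 × sin 44° / sin 22°
V₂ = 15.6 × 0.6947/0.3746 = 29 knots

29 knots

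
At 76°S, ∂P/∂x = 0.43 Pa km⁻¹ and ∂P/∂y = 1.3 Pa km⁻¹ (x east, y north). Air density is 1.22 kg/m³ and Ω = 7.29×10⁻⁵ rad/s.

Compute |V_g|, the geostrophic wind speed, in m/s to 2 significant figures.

7.9 m/s

Coriolis parameter at 76°S:
f = 2Ω sin φ = 2 × 7.29×10⁻⁵ × sin 76° = 1.41×10⁻⁴ s⁻¹
In the Southern Hemisphere f is negative: f = −1.41×10⁻⁴ s⁻¹.
Component geostrophic relations (x east, y north):
u_g = −(1/(fρ)) ∂P/∂y,  v_g = (1/(fρ)) ∂P/∂x
u_g = −(1.3×10⁻³)/(−1.41×10⁻⁴ × 1.22) = 7.53 m/s;  v_g = (0.43×10⁻³)/(−1.41×10⁻⁴ × 1.22) = −2.49 m/s
|V_g| = √(u_g² + v_g²) = 7.93 m/s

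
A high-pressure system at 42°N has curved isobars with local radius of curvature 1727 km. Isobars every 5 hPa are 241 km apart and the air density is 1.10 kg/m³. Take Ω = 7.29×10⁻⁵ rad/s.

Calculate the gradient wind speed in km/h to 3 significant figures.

80.2 km/h

Coriolis parameter at 42°N:
f = 2Ω sin φ = 2 × 7.29×10⁻⁵ × sin 42° = 9.76×10⁻⁵ s⁻¹
Pressure gradient: |∂P/∂n| = 500 Pa / 241000 m = 2.07×10⁻³ Pa/m
Geostrophic speed: V_g = |∂P/∂n|/(fρ) = 2.07×10⁻³/(9.76×10⁻⁵ × 1.10) = 19.3 m/s
Around a high, pressure-gradient force acts outward with centrifugal, so Coriolis balances both:
fV = (1/ρ)|∂P/∂n| + V²/R  →  V² − fR·V + fR·V_g = 0
With fR = 9.76×10⁻⁵ × 1727×10³ m = 168 m/s:
V = [fR − √((fR)² − 4 fR V_g)]/2 = [168 − √(168² − 4×168×19.3)]/2 = 22.3 m/s
Supergeostrophic (V > V_g = 19.3 m/s), as expected around a high.
Converting: 22.3 m/s × 3.6 = 80.2 km/h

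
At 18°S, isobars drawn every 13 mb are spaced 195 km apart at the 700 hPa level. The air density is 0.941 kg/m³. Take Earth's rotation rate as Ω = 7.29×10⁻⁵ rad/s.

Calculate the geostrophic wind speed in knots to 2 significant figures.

Coriolis parameter at 18°S:
f = 2Ω sin φ = 2 × 7.29×10⁻⁵ × sin 18° = 4.51×10⁻⁵ s⁻¹
Pressure gradient: |∂P/∂n| = 1300 Pa / 195000 m = 6.67×10⁻³ Pa/m
Geostrophic balance (pressure-gradient force = Coriolis force):
V_g = (1/(fρ)) |∂P/∂n| = 6.67×10⁻³ / (4.51×10⁻⁵ × 0.941) = 157 m/s
Converting: 157 m/s × 1.944 = 310 knots

310 knots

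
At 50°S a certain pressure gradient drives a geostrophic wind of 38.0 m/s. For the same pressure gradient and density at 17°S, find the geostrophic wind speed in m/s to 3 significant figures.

99.6 m/s

With the same pressure gradient and density, V_g ∝ 1/f ∝ 1/sin φ.
V₂ = V₁ · sin φ₁ / sin φ₂ = 38.0 × sin 50° / sin 17°
V₂ = 38.0 × 0.7660/0.2924 = 99.6 m/s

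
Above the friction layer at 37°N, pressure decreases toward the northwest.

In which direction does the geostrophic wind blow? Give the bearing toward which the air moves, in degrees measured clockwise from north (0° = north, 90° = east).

045°

The pressure-gradient force points toward the northwest (bearing 315°).
Geostrophic balance: in the Northern Hemisphere the Coriolis force deflects motion to the right, so the geostrophic wind blows 90° to the right of the pressure-gradient force (low pressure on the left).
Rotating 315° by 90° clockwise gives 045° — the wind blows toward the northeast.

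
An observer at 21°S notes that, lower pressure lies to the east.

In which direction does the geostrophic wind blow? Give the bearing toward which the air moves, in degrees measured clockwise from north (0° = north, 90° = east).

The pressure-gradient force points toward the east (bearing 090°).
Geostrophic balance: in the Southern Hemisphere the Coriolis force deflects motion to the left, so the geostrophic wind blows 90° to the left of the pressure-gradient force (low pressure on the right).
Rotating 090° by 90° counterclockwise gives 000° — the wind blows toward the north.

000°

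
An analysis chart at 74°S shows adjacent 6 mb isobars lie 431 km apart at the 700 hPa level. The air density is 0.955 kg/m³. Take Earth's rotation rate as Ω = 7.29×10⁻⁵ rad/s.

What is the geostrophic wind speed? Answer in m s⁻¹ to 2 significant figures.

10 m s⁻¹

Coriolis parameter at 74°S:
f = 2Ω sin φ = 2 × 7.29×10⁻⁵ × sin 74° = 1.40×10⁻⁴ s⁻¹
Pressure gradient: |∂P/∂n| = 600 Pa / 431000 m = 1.39×10⁻³ Pa/m
Geostrophic balance (pressure-gradient force = Coriolis force):
V_g = (1/(fρ)) |∂P/∂n| = 1.39×10⁻³ / (1.40×10⁻⁴ × 0.955) = 10.4 m/s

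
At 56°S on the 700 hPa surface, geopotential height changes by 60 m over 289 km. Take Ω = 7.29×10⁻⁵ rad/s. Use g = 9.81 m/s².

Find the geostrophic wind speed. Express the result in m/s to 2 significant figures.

Coriolis parameter at 56°S:
f = 2Ω sin φ = 2 × 7.29×10⁻⁵ × sin 56° = 1.21×10⁻⁴ s⁻¹
Height gradient: |∂Z/∂n| = 60 m / 289000 m = 2.08×10⁻⁴
On a pressure surface, geostrophic balance gives V_g = (g/f)|∂Z/∂n|:
V_g = 9.81 × 2.08×10⁻⁴ / 1.21×10⁻⁴ = 16.8 m/s

17 m/s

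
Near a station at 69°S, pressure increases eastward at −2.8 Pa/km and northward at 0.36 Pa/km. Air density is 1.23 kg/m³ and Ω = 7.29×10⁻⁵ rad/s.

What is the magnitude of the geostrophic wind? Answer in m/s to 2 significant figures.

17 m/s

Coriolis parameter at 69°S:
f = 2Ω sin φ = 2 × 7.29×10⁻⁵ × sin 69° = 1.36×10⁻⁴ s⁻¹
In the Southern Hemisphere f is negative: f = −1.36×10⁻⁴ s⁻¹.
Component geostrophic relations (x east, y north):
u_g = −(1/(fρ)) ∂P/∂y,  v_g = (1/(fρ)) ∂P/∂x
u_g = −(0.36×10⁻³)/(−1.36×10⁻⁴ × 1.23) = 2.15 m/s;  v_g = (−2.8×10⁻³)/(−1.36×10⁻⁴ × 1.23) = 16.7 m/s
|V_g| = √(u_g² + v_g²) = 16.9 m/s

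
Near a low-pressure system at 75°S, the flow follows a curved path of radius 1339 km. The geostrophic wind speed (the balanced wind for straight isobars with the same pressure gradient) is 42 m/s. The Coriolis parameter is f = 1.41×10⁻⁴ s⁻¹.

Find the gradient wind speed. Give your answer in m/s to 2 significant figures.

Around a low, centrifugal force acts outward with Coriolis, so pressure-gradient force balances both:
(1/ρ)|∂P/∂n| = fV + V²/R  →  V² + fR·V − fR·V_g = 0
With fR = 1.41×10⁻⁴ × 1339×10³ m = 189 m/s:
V = [−fR + √((fR)² + 4 fR V_g)]/2 = [−189 + √(189² + 4×189×42)]/2 = 35.4 m/s
Subgeostrophic (V < V_g = 42 m/s), as expected around a low.

35 m/s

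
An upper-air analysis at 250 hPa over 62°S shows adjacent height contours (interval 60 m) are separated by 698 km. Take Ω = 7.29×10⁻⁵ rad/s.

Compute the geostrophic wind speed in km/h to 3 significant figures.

Coriolis parameter at 62°S:
f = 2Ω sin φ = 2 × 7.29×10⁻⁵ × sin 62° = 1.29×10⁻⁴ s⁻¹
Height gradient: |∂Z/∂n| = 60 m / 698000 m = 8.60×10⁻⁵
On a pressure surface, geostrophic balance gives V_g = (g/f)|∂Z/∂n|:
V_g = 9.81 × 8.60×10⁻⁵ / 1.29×10⁻⁴ = 6.55 m/s
Converting: 6.55 m/s × 3.6 = 23.6 km/h

23.6 km/h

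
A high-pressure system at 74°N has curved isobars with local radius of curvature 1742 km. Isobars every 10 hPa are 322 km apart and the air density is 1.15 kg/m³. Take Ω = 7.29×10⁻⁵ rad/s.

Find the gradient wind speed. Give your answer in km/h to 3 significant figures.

Coriolis parameter at 74°N:
f = 2Ω sin φ = 2 × 7.29×10⁻⁵ × sin 74° = 1.40×10⁻⁴ s⁻¹
Pressure gradient: |∂P/∂n| = 1000 Pa / 322000 m = 3.11×10⁻³ Pa/m
Geostrophic speed: V_g = |∂P/∂n|/(fρ) = 3.11×10⁻³/(1.40×10⁻⁴ × 1.15) = 19.3 m/s
Around a high, pressure-gradient force acts outward with centrifugal, so Coriolis balances both:
fV = (1/ρ)|∂P/∂n| + V²/R  →  V² − fR·V + fR·V_g = 0
With fR = 1.40×10⁻⁴ × 1742×10³ m = 244 m/s:
V = [fR − √((fR)² − 4 fR V_g)]/2 = [244 − √(244² − 4×244×19.3)]/2 = 21.1 m/s
Supergeostrophic (V > V_g = 19.3 m/s), as expected around a high.
Converting: 21.1 m/s × 3.6 = 75.9 km/h

75.9 km/h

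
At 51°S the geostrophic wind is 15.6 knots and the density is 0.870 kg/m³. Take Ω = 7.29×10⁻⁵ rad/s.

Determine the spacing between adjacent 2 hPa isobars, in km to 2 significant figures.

250 km

Coriolis parameter at 51°S:
f = 2Ω sin φ = 2 × 7.29×10⁻⁵ × sin 51° = 1.13×10⁻⁴ s⁻¹
Wind speed in SI: 15.6 knots = 8.03 m/s
Geostrophic balance rearranged: |∂P/∂n| = f ρ V_g
|∂P/∂n| = 1.13×10⁻⁴ × 0.870 × 8.03 = 7.91×10⁻⁴ Pa/m
Isobar spacing: Δn = ΔP/|∂P/∂n| = 200 Pa / 7.91×10⁻⁴ Pa/m = 252806 m ≈ 250 km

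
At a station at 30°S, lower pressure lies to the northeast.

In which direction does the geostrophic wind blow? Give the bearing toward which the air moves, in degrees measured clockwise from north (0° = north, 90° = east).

The pressure-gradient force points toward the northeast (bearing 045°).
Geostrophic balance: in the Southern Hemisphere the Coriolis force deflects motion to the left, so the geostrophic wind blows 90° to the left of the pressure-gradient force (low pressure on the right).
Rotating 045° by 90° counterclockwise gives 315° — the wind blows toward the northwest.

315°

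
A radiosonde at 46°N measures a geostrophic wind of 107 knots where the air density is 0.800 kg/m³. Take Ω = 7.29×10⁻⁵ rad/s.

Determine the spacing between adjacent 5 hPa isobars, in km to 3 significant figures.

Coriolis parameter at 46°N:
f = 2Ω sin φ = 2 × 7.29×10⁻⁵ × sin 46° = 1.05×10⁻⁴ s⁻¹
Wind speed in SI: 107 knots = 55.0 m/s
Geostrophic balance rearranged: |∂P/∂n| = f ρ V_g
|∂P/∂n| = 1.05×10⁻⁴ × 0.800 × 55.0 = 4.62×10⁻³ Pa/m
Isobar spacing: Δn = ΔP/|∂P/∂n| = 500 Pa / 4.62×10⁻³ Pa/m = 108260 m ≈ 108 km

108 km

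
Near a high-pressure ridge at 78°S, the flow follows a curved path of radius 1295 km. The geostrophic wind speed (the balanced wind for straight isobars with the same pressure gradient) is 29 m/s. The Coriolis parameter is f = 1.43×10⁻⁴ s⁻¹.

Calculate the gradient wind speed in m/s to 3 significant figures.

Around a high, pressure-gradient force acts outward with centrifugal, so Coriolis balances both:
fV = (1/ρ)|∂P/∂n| + V²/R  →  V² − fR·V + fR·V_g = 0
With fR = 1.43×10⁻⁴ × 1295×10³ m = 185 m/s:
V = [fR − √((fR)² − 4 fR V_g)]/2 = [185 − √(185² − 4×185×29)]/2 = 36 m/s
Supergeostrophic (V > V_g = 29 m/s), as expected around a high.

36.0 m/s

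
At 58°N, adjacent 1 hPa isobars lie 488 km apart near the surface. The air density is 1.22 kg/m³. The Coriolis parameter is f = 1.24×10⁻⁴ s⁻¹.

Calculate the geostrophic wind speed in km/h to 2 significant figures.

Pressure gradient: |∂P/∂n| = 100 Pa / 488000 m = 2.05×10⁻⁴ Pa/m
Geostrophic balance (pressure-gradient force = Coriolis force):
V_g = (1/(fρ)) |∂P/∂n| = 2.05×10⁻⁴ / (1.24×10⁻⁴ × 1.22) = 1.35 m/s
Converting: 1.35 m/s × 3.6 = 4.9 km/h

4.9 km/h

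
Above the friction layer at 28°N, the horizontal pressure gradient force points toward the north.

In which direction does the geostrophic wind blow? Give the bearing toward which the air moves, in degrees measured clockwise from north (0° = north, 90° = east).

The pressure-gradient force points toward the north (bearing 000°).
Geostrophic balance: in the Northern Hemisphere the Coriolis force deflects motion to the right, so the geostrophic wind blows 90° to the right of the pressure-gradient force (low pressure on the left).
Rotating 000° by 90° clockwise gives 090° — the wind blows toward the east.

090°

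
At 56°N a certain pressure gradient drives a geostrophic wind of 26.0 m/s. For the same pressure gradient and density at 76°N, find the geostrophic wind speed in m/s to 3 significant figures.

22.2 m/s

With the same pressure gradient and density, V_g ∝ 1/f ∝ 1/sin φ.
V₂ = V₁ · sin φ₁ / sin φ₂ = 26.0 × sin 56° / sin 76°
V₂ = 26.0 × 0.8290/0.9703 = 22.2 m/s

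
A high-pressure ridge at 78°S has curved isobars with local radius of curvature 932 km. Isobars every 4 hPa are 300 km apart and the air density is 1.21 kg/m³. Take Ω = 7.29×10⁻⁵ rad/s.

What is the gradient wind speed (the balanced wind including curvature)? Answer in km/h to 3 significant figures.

29.7 km/h

Coriolis parameter at 78°S:
f = 2Ω sin φ = 2 × 7.29×10⁻⁵ × sin 78° = 1.43×10⁻⁴ s⁻¹
Pressure gradient: |∂P/∂n| = 400 Pa / 300000 m = 1.33×10⁻³ Pa/m
Geostrophic speed: V_g = |∂P/∂n|/(fρ) = 1.33×10⁻³/(1.43×10⁻⁴ × 1.21) = 7.73 m/s
Around a high, pressure-gradient force acts outward with centrifugal, so Coriolis balances both:
fV = (1/ρ)|∂P/∂n| + V²/R  →  V² − fR·V + fR·V_g = 0
With fR = 1.43×10⁻⁴ × 932×10³ m = 133 m/s:
V = [fR − √((fR)² − 4 fR V_g)]/2 = [133 − √(133² − 4×133×7.73)]/2 = 8.24 m/s
Supergeostrophic (V > V_g = 7.73 m/s), as expected around a high.
Converting: 8.24 m/s × 3.6 = 29.7 km/h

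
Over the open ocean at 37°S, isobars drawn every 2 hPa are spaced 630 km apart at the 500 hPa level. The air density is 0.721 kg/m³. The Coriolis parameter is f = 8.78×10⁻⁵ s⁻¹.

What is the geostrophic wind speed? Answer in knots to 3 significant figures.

Pressure gradient: |∂P/∂n| = 200 Pa / 630000 m = 3.17×10⁻⁴ Pa/m
Geostrophic balance (pressure-gradient force = Coriolis force):
V_g = (1/(fρ)) |∂P/∂n| = 3.17×10⁻⁴ / (8.78×10⁻⁵ × 0.721) = 5.01 m/s
Converting: 5.01 m/s × 1.944 = 9.75 knots

9.75 knots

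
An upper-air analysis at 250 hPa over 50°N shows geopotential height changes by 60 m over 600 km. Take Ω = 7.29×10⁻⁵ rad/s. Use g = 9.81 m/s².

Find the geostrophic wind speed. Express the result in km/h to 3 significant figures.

31.6 km/h

Coriolis parameter at 50°N:
f = 2Ω sin φ = 2 × 7.29×10⁻⁵ × sin 50° = 1.12×10⁻⁴ s⁻¹
Height gradient: |∂Z/∂n| = 60 m / 600000 m = 1.00×10⁻⁴
On a pressure surface, geostrophic balance gives V_g = (g/f)|∂Z/∂n|:
V_g = 9.81 × 1.00×10⁻⁴ / 1.12×10⁻⁴ = 8.78 m/s
Converting: 8.78 m/s × 3.6 = 31.6 km/h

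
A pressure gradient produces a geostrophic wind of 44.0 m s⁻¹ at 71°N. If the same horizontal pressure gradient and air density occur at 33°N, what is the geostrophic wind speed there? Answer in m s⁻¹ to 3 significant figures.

With the same pressure gradient and density, V_g ∝ 1/f ∝ 1/sin φ.
V₂ = V₁ · sin φ₁ / sin φ₂ = 44.0 × sin 71° / sin 33°
V₂ = 44.0 × 0.9455/0.5446 = 76.4 m s⁻¹

76.4 m s⁻¹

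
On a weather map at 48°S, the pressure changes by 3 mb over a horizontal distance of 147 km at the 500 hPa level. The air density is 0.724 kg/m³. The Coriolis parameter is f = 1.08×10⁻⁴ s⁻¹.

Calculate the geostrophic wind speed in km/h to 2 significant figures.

Pressure gradient: |∂P/∂n| = 300 Pa / 147000 m = 2.04×10⁻³ Pa/m
Geostrophic balance (pressure-gradient force = Coriolis force):
V_g = (1/(fρ)) |∂P/∂n| = 2.04×10⁻³ / (1.08×10⁻⁴ × 0.724) = 26.1 m/s
Converting: 26.1 m/s × 3.6 = 94 km/h

94 km/h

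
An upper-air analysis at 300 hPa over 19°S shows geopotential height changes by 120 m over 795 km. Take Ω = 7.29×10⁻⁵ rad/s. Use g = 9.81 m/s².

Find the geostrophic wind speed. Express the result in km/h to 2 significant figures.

110 km/h

Coriolis parameter at 19°S:
f = 2Ω sin φ = 2 × 7.29×10⁻⁵ × sin 19° = 4.75×10⁻⁵ s⁻¹
Height gradient: |∂Z/∂n| = 120 m / 795000 m = 1.51×10⁻⁴
On a pressure surface, geostrophic balance gives V_g = (g/f)|∂Z/∂n|:
V_g = 9.81 × 1.51×10⁻⁴ / 4.75×10⁻⁵ = 31.2 m/s
Converting: 31.2 m/s × 3.6 = 110 km/h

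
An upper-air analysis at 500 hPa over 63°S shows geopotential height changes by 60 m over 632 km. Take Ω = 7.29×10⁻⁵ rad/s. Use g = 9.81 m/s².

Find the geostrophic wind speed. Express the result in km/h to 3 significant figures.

25.8 km/h

Coriolis parameter at 63°S:
f = 2Ω sin φ = 2 × 7.29×10⁻⁵ × sin 63° = 1.30×10⁻⁴ s⁻¹
Height gradient: |∂Z/∂n| = 60 m / 632000 m = 9.49×10⁻⁵
On a pressure surface, geostrophic balance gives V_g = (g/f)|∂Z/∂n|:
V_g = 9.81 × 9.49×10⁻⁵ / 1.30×10⁻⁴ = 7.17 m/s
Converting: 7.17 m/s × 3.6 = 25.8 km/h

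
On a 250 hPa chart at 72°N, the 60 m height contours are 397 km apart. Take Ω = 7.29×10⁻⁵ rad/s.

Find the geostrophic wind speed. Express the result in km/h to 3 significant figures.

Coriolis parameter at 72°N:
f = 2Ω sin φ = 2 × 7.29×10⁻⁵ × sin 72° = 1.39×10⁻⁴ s⁻¹
Height gradient: |∂Z/∂n| = 60 m / 397000 m = 1.51×10⁻⁴
On a pressure surface, geostrophic balance gives V_g = (g/f)|∂Z/∂n|:
V_g = 9.81 × 1.51×10⁻⁴ / 1.39×10⁻⁴ = 10.7 m/s
Converting: 10.7 m/s × 3.6 = 38.5 km/h

38.5 km/h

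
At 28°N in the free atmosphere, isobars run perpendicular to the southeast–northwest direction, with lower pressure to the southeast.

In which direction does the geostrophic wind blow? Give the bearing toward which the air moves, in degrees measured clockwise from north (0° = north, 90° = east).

The pressure-gradient force points toward the southeast (bearing 135°).
Geostrophic balance: in the Northern Hemisphere the Coriolis force deflects motion to the right, so the geostrophic wind blows 90° to the right of the pressure-gradient force (low pressure on the left).
Rotating 135° by 90° clockwise gives 225° — the wind blows toward the southwest.

225°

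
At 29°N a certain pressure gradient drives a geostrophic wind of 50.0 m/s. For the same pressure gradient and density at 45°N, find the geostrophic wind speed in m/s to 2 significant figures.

With the same pressure gradient and density, V_g ∝ 1/f ∝ 1/sin φ.
V₂ = V₁ · sin φ₁ / sin φ₂ = 50.0 × sin 29° / sin 45°
V₂ = 50.0 × 0.4848/0.7071 = 34 m/s

34 m/s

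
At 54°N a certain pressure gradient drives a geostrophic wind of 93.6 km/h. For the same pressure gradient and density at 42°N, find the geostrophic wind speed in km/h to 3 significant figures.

With the same pressure gradient and density, V_g ∝ 1/f ∝ 1/sin φ.
V₂ = V₁ · sin φ₁ / sin φ₂ = 93.6 × sin 54° / sin 42°
V₂ = 93.6 × 0.8090/0.6691 = 113 km/h

113 km/h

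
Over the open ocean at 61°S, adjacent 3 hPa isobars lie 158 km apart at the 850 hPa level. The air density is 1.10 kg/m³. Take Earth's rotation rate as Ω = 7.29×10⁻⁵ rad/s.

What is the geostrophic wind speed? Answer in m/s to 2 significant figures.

14 m/s

Coriolis parameter at 61°S:
f = 2Ω sin φ = 2 × 7.29×10⁻⁵ × sin 61° = 1.28×10⁻⁴ s⁻¹
Pressure gradient: |∂P/∂n| = 300 Pa / 158000 m = 1.90×10⁻³ Pa/m
Geostrophic balance (pressure-gradient force = Coriolis force):
V_g = (1/(fρ)) |∂P/∂n| = 1.90×10⁻³ / (1.28×10⁻⁴ × 1.10) = 13.5 m/s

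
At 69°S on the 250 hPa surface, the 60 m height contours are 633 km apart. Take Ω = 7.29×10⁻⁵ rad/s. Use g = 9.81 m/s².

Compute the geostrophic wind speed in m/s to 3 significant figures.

Coriolis parameter at 69°S:
f = 2Ω sin φ = 2 × 7.29×10⁻⁵ × sin 69° = 1.36×10⁻⁴ s⁻¹
Height gradient: |∂Z/∂n| = 60 m / 633000 m = 9.48×10⁻⁵
On a pressure surface, geostrophic balance gives V_g = (g/f)|∂Z/∂n|:
V_g = 9.81 × 9.48×10⁻⁵ / 1.36×10⁻⁴ = 6.83 m/s

6.83 m/s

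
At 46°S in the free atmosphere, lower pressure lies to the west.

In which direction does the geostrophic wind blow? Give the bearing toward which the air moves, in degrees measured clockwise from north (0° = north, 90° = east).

The pressure-gradient force points toward the west (bearing 270°).
Geostrophic balance: in the Southern Hemisphere the Coriolis force deflects motion to the left, so the geostrophic wind blows 90° to the left of the pressure-gradient force (low pressure on the right).
Rotating 270° by 90° counterclockwise gives 180° — the wind blows toward the south.

180°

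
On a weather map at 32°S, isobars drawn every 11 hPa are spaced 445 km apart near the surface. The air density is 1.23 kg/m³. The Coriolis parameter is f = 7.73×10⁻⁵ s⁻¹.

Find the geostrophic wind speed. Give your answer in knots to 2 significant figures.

51 knots

Pressure gradient: |∂P/∂n| = 1100 Pa / 445000 m = 2.47×10⁻³ Pa/m
Geostrophic balance (pressure-gradient force = Coriolis force):
V_g = (1/(fρ)) |∂P/∂n| = 2.47×10⁻³ / (7.73×10⁻⁵ × 1.23) = 26.0 m/s
Converting: 26.0 m/s × 1.944 = 51 knots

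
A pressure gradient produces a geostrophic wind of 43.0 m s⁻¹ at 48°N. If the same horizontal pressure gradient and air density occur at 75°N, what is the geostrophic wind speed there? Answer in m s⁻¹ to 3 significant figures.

33.1 m s⁻¹

With the same pressure gradient and density, V_g ∝ 1/f ∝ 1/sin φ.
V₂ = V₁ · sin φ₁ / sin φ₂ = 43.0 × sin 48° / sin 75°
V₂ = 43.0 × 0.7431/0.9659 = 33.1 m s⁻¹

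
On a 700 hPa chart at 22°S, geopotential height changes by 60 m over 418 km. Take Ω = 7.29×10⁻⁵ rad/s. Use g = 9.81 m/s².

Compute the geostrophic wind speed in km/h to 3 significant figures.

92.8 km/h

Coriolis parameter at 22°S:
f = 2Ω sin φ = 2 × 7.29×10⁻⁵ × sin 22° = 5.46×10⁻⁵ s⁻¹
Height gradient: |∂Z/∂n| = 60 m / 418000 m = 1.44×10⁻⁴
On a pressure surface, geostrophic balance gives V_g = (g/f)|∂Z/∂n|:
V_g = 9.81 × 1.44×10⁻⁴ / 5.46×10⁻⁵ = 25.8 m/s
Converting: 25.8 m/s × 3.6 = 92.8 km/h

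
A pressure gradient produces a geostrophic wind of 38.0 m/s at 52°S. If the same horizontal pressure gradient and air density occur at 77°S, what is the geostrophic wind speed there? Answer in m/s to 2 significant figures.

31 m/s

With the same pressure gradient and density, V_g ∝ 1/f ∝ 1/sin φ.
V₂ = V₁ · sin φ₁ / sin φ₂ = 38.0 × sin 52° / sin 77°
V₂ = 38.0 × 0.7880/0.9744 = 31 m/s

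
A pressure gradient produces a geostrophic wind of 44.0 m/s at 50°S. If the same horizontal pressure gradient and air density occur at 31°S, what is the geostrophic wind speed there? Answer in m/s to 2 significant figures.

With the same pressure gradient and density, V_g ∝ 1/f ∝ 1/sin φ.
V₂ = V₁ · sin φ₁ / sin φ₂ = 44.0 × sin 50° / sin 31°
V₂ = 44.0 × 0.7660/0.5150 = 65 m/s

65 m/s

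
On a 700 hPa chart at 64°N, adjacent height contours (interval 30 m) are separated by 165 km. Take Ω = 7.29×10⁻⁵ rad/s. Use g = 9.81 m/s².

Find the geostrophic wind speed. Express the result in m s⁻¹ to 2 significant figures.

14 m s⁻¹

Coriolis parameter at 64°N:
f = 2Ω sin φ = 2 × 7.29×10⁻⁵ × sin 64° = 1.31×10⁻⁴ s⁻¹
Height gradient: |∂Z/∂n| = 30 m / 165000 m = 1.82×10⁻⁴
On a pressure surface, geostrophic balance gives V_g = (g/f)|∂Z/∂n|:
V_g = 9.81 × 1.82×10⁻⁴ / 1.31×10⁻⁴ = 13.6 m/s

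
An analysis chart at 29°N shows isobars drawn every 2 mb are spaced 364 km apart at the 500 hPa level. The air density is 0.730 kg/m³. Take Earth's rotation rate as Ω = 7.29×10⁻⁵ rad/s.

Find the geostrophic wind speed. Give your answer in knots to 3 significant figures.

Coriolis parameter at 29°N:
f = 2Ω sin φ = 2 × 7.29×10⁻⁵ × sin 29° = 7.07×10⁻⁵ s⁻¹
Pressure gradient: |∂P/∂n| = 200 Pa / 364000 m = 5.49×10⁻⁴ Pa/m
Geostrophic balance (pressure-gradient force = Coriolis force):
V_g = (1/(fρ)) |∂P/∂n| = 5.49×10⁻⁴ / (7.07×10⁻⁵ × 0.730) = 10.6 m/s
Converting: 10.6 m/s × 1.944 = 20.7 knots

20.7 knots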